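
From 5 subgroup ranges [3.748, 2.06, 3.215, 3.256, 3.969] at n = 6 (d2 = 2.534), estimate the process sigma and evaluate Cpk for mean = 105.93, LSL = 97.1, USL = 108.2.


R_bar = (3.748 + 2.06 + 3.215 + 3.256 + 3.969) / 5 = 3.2496
sigma = R_bar / d2 = 3.2496 / 2.534 = 1.2823994
Cp = (USL - LSL)/(6*sigma) = (108.2 - 97.1)/(6*1.2823994) = 1.4426
Cpu = (108.2 - 105.93)/(3*1.2823994) = 0.5900
Cpl = (105.93 - 97.1)/(3*1.2823994) = 2.2952
Cpk = min(Cpu, Cpl) = 0.5900

0.5900


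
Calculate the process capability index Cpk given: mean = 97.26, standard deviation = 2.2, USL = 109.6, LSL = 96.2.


Cpu = (USL - mean) / (3*sigma) = (109.6 - 97.26) / (3*2.2) = 1.8697
Cpl = (mean - LSL) / (3*sigma) = (97.26 - 96.2) / (3*2.2) = 0.1606
Cpk = min(Cpu, Cpl) = 0.1606

0.1606


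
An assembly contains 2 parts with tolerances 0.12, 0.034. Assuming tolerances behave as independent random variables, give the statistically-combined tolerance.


RSS = sqrt(0.12^2 + 0.034^2)
= sqrt(0.015556)
= 0.1247

0.1247


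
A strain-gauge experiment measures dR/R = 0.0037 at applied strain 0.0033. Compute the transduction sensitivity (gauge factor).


GF = (dR/R) / epsilon
= 0.0037 / 0.0033
= 1.1212

1.1212


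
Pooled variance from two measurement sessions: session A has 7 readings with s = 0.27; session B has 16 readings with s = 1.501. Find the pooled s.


s_p = sqrt(((n1-1)*s1^2 + (n2-1)*s2^2) / (n1+n2-2))
numerator = (7-1)*0.27^2 + (16-1)*1.501^2 = 0.4374 + 33.795015 = 34.232415
denominator = 7 + 16 - 2 = 21
s_p^2 = 34.232415 / 21 = 1.630115
s_p = sqrt(1.630115) = 1.2768

1.2768


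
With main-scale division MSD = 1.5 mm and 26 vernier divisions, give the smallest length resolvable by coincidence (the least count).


LC = MSD / n_div
= 1.5 / 26
= 0.0577

0.0577


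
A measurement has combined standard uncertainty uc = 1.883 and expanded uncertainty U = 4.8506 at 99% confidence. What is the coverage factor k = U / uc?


k = U / uc
k = 4.8506 / 1.883
k = 2.576

2.576


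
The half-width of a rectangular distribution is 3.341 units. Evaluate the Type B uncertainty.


u_B = half_width / sqrt(3)
u_B = 3.341 / 1.7320508
u_B = 1.9289

1.9289


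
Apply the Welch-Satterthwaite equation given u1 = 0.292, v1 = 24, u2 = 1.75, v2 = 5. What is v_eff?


uc = sqrt(u1^2 + u2^2) = sqrt(0.292^2 + 1.75^2) = 1.7741939
v_eff = uc^4 / (u1^4/v1 + u2^4/v2)
= 1.7741939^4 / (0.292^4/24 + 1.75^4/5)
= 9.9084182 / 1.8760842
v_eff = 5.2814

5.2814


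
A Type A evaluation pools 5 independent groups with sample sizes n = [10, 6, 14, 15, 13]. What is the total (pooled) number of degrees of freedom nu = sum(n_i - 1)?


nu = sum_i (n_i - 1)
nu = ((10 - 1) + (6 - 1) + (14 - 1) + (15 - 1) + (13 - 1))
nu = 9 + 5 + 13 + 14 + 12
nu = 53

53


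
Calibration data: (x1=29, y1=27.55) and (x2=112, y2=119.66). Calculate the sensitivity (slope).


slope = (y2 - y1) / (x2 - x1)
= (119.66 - 27.55) / (112 - 29)
= 92.1100 / 83
= 1.1098

1.1098


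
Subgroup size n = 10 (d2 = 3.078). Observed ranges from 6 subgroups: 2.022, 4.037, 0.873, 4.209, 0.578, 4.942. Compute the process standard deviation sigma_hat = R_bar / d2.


R_bar = (2.022 + 4.037 + 0.873 + 4.209 + 0.578 + 4.942) / 6
R_bar = 16.661 / 6 = 2.7768333
sigma_hat = R_bar / d2 = 2.7768333 / 3.078 = 0.9022

0.9022


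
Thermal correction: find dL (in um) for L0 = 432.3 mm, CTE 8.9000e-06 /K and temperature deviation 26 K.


dL = L * alpha * dT
= 432.3 * 8.9000e-06 * 26
= 0.1000342 mm
dL_um = 0.1000342 * 1000 = 100.0342 um

100.0342


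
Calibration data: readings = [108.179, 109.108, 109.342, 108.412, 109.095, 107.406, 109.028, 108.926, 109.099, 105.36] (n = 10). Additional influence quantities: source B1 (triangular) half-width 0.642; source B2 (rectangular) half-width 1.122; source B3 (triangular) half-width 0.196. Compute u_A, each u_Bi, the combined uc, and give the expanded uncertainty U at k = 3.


mean = (108.179 + 109.108 + 109.342 + 108.412 + 109.095 + 107.406 + 109.028 + 108.926 + 109.099 + 105.36) / 10 = 108.3955
s = sqrt(sum((x - mean)^2)/(n-1)) = 1.2160835
u_A = s / sqrt(n) = 1.2160835 / sqrt(10) = 0.38455937
u_B1 = 0.642 / sqrt(6) = 0.2620954
u_B2 = 1.122 / sqrt(3) = 0.647787
u_B3 = 0.196 / sqrt(6) = 0.080016665
uc = sqrt(0.38455937^2 + 0.2620954^2 + 0.647787^2 + 0.080016665^2) = 0.80162995
U = k * uc = 3 * 0.80162995
U = 2.4049

2.4049


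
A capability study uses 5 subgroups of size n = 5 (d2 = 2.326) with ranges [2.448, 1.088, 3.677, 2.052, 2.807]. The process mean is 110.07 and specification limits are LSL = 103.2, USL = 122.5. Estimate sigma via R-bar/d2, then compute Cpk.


R_bar = (2.448 + 1.088 + 3.677 + 2.052 + 2.807) / 5 = 2.4144
sigma = R_bar / d2 = 2.4144 / 2.326 = 1.0380052
Cp = (USL - LSL)/(6*sigma) = (122.5 - 103.2)/(6*1.0380052) = 3.0989
Cpu = (122.5 - 110.07)/(3*1.0380052) = 3.9916
Cpl = (110.07 - 103.2)/(3*1.0380052) = 2.2062
Cpk = min(Cpu, Cpl) = 2.2062

2.2062


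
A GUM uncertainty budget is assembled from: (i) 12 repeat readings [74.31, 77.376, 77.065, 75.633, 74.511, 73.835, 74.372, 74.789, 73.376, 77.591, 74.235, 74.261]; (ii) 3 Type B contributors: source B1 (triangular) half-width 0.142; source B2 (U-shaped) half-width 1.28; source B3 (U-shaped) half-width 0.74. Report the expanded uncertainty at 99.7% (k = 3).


mean = (74.31 + 77.376 + 77.065 + 75.633 + 74.511 + 73.835 + 74.372 + 74.789 + 73.376 + 77.591 + 74.235 + 74.261) / 12 = 75.11283333
s = sqrt(sum((x - mean)^2)/(n-1)) = 1.4507323
u_A = s / sqrt(n) = 1.4507323 / sqrt(12) = 0.41879034
u_B1 = 0.142 / sqrt(6) = 0.057971257
u_B2 = 1.28 / sqrt(2) = 0.90509668
u_B3 = 0.74 / sqrt(2) = 0.52325902
uc = sqrt(0.41879034^2 + 0.057971257^2 + 0.90509668^2 + 0.52325902^2) = 1.1277172
U = k * uc = 3 * 1.1277172
U = 3.3832

3.3832


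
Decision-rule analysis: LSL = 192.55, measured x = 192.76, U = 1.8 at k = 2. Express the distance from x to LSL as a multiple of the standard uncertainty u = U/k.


u = U / k = 1.8 / 2 = 0.9
margin = |LSL - x| = |192.55 - 192.76| = 0.21
z = margin / u = 0.21 / 0.9
z = 0.2333

0.2333


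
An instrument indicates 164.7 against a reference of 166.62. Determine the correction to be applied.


Correction = standard - reading
= 166.62 - 164.7
= 1.9200

1.9200


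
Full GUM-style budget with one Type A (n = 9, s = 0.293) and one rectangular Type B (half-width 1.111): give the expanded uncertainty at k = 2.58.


u_A = s / sqrt(n) = 0.293 / sqrt(9) = 0.097666667
u_B = half_width / sqrt(3) = 1.111 / sqrt(3) = 0.64143615
uc = sqrt(u_A^2 + u_B^2) = sqrt(0.097666667^2 + 0.64143615^2) = 0.64882903
U = k * uc = 2.58 * 0.64882903
U = 1.6740

1.6740


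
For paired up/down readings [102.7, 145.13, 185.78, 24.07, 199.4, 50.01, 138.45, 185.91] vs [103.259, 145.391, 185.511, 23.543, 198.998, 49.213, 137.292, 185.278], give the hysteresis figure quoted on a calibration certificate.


|102.7 - 103.259| = 0.5590
|145.13 - 145.391| = 0.2610
|185.78 - 185.511| = 0.2690
|24.07 - 23.543| = 0.5270
|199.4 - 198.998| = 0.4020
|50.01 - 49.213| = 0.7970
|138.45 - 137.292| = 1.1580
|185.91 - 185.278| = 0.6320
hysteresis = max(diffs) = 1.1580

1.1580


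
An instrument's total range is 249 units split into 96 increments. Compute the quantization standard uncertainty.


resolution = range / divisions
resolution = 249 / 96 = 2.59375
u_res = resolution / (2*sqrt(3))
u_res = 2.59375 / 3.4641016
u_res = 0.7488

0.7488


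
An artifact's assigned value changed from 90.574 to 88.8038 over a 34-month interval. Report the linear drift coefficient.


rate = (v2 - v1) / months
= (88.8038 - 90.574) / 34
= -1.7702 / 34
= -0.0521

-0.0521


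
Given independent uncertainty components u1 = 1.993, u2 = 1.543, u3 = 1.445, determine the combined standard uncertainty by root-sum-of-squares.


uc = sqrt(1.993^2 + 1.543^2 + 1.445^2)
uc = sqrt(8.440923)
uc = 2.9053

2.9053


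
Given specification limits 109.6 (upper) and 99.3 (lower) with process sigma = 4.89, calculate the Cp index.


Cp = (USL - LSL) / (6 * sigma)
= (109.6 - 99.3) / (6 * 4.89)
= 10.3000 / 29.3400
= 0.3511

0.3511


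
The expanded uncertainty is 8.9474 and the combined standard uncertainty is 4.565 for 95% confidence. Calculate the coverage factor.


k = U / uc
k = 8.9474 / 4.565
k = 1.96

1.96


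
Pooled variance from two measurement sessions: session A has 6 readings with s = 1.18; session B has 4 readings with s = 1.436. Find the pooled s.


s_p = sqrt(((n1-1)*s1^2 + (n2-1)*s2^2) / (n1+n2-2))
numerator = (6-1)*1.18^2 + (4-1)*1.436^2 = 6.962 + 6.186288 = 13.148288
denominator = 6 + 4 - 2 = 8
s_p^2 = 13.148288 / 8 = 1.643536
s_p = sqrt(1.643536) = 1.2820

1.2820


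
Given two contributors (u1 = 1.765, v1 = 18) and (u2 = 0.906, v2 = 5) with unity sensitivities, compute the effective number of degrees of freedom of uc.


uc = sqrt(u1^2 + u2^2) = sqrt(1.765^2 + 0.906^2) = 1.9839509
v_eff = uc^4 / (u1^4/v1 + u2^4/v2)
= 1.9839509^4 / (1.765^4/18 + 0.906^4/5)
= 15.492578 / 0.67390028
v_eff = 22.9894

22.9894


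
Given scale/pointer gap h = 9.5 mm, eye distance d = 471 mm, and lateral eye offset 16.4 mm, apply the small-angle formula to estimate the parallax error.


error = h * offset / d
= 9.5 * 16.4 / 471
= 0.3308

0.3308


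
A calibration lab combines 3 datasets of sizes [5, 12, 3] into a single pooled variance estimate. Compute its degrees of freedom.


nu = sum_i (n_i - 1)
nu = ((5 - 1) + (12 - 1) + (3 - 1))
nu = 4 + 11 + 2
nu = 17

17


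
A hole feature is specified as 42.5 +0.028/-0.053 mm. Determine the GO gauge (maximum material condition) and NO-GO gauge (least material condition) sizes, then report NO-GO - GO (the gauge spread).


GO = nominal - lower_tol (smallest hole = maximum material condition)
GO = 42.5 - 0.053 = 42.447
NO-GO = nominal + upper_tol (largest hole = least material condition)
NO-GO = 42.5 + 0.028 = 42.528
spread = NO-GO - GO = 42.528 - 42.447 = 0.0810

0.0810


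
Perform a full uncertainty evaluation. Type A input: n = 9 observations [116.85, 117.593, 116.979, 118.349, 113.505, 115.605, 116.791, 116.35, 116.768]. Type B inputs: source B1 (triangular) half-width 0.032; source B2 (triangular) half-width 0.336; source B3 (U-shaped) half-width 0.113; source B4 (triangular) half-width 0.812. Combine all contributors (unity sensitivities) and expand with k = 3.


mean = (116.85 + 117.593 + 116.979 + 118.349 + 113.505 + 115.605 + 116.791 + 116.35 + 116.768) / 9 = 116.5322222
s = sqrt(sum((x - mean)^2)/(n-1)) = 1.3650138
u_A = s / sqrt(n) = 1.3650138 / sqrt(9) = 0.4550046
u_B1 = 0.032 / sqrt(6) = 0.013063945
u_B2 = 0.336 / sqrt(6) = 0.13717143
u_B3 = 0.113 / sqrt(2) = 0.079903066
u_B4 = 0.812 / sqrt(6) = 0.33149761
uc = sqrt(0.4550046^2 + 0.013063945^2 + 0.13717143^2 + 0.079903066^2 + 0.33149761^2) = 0.58505642
U = k * uc = 3 * 0.58505642
U = 1.7552

1.7552


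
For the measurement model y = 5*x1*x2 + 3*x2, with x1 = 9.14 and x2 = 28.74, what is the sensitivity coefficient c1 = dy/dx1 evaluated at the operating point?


y = 5*x1*x2 + 3*x2
dy/dx1 = 5*x2
Evaluate at x2 = 28.74: c1 = 5 * 28.74
c1 = 143.7000

143.7000


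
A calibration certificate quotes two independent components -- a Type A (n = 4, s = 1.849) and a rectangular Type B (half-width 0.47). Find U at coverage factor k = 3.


u_A = s / sqrt(n) = 1.849 / sqrt(4) = 0.9245
u_B = half_width / sqrt(3) = 0.47 / sqrt(3) = 0.27135463
uc = sqrt(u_A^2 + u_B^2) = sqrt(0.9245^2 + 0.27135463^2) = 0.96350069
U = k * uc = 3 * 0.96350069
U = 2.8905

2.8905


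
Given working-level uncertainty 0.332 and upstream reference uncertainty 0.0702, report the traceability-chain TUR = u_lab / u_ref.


TUR = u_lab / u_ref
= 0.332 / 0.0702
= 4.7293

4.7293


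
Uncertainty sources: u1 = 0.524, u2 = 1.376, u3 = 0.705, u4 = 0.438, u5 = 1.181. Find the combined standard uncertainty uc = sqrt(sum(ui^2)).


uc = sqrt(0.524^2 + 1.376^2 + 0.705^2 + 0.438^2 + 1.181^2)
uc = sqrt(4.251582)
uc = 2.0619

2.0619


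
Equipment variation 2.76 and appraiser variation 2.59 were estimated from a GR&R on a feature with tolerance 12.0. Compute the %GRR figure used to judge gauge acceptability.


GRR = sqrt(EV^2 + AV^2) = sqrt(2.76^2 + 2.59^2) = 3.7849306
%GRR = GRR / tol * 100 = 3.7849306 / 12.0 * 100
%GRR = 31.5411

31.5411


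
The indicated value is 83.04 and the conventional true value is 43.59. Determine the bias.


Systematic error = measured - true
= 83.04 - 43.59
= 39.4500

39.4500


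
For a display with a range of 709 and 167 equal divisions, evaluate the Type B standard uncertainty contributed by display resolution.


resolution = range / divisions
resolution = 709 / 167 = 4.245509
u_res = resolution / (2*sqrt(3))
u_res = 4.245509 / 3.4641016
u_res = 1.2256

1.2256


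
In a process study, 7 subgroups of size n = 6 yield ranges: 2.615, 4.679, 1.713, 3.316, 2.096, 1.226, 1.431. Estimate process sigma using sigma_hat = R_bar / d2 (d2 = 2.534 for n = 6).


R_bar = (2.615 + 4.679 + 1.713 + 3.316 + 2.096 + 1.226 + 1.431) / 7
R_bar = 17.076 / 7 = 2.4394286
sigma_hat = R_bar / d2 = 2.4394286 / 2.534 = 0.9627

0.9627


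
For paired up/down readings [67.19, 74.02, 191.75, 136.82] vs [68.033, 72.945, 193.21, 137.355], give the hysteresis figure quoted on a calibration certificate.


|67.19 - 68.033| = 0.8430
|74.02 - 72.945| = 1.0750
|191.75 - 193.21| = 1.4600
|136.82 - 137.355| = 0.5350
hysteresis = max(diffs) = 1.4600

1.4600


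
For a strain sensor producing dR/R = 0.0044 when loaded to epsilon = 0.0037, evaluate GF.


GF = (dR/R) / epsilon
= 0.0044 / 0.0037
= 1.1892

1.1892


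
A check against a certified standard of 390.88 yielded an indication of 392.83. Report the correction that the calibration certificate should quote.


Correction = standard - reading
= 390.88 - 392.83
= -1.9500

-1.9500


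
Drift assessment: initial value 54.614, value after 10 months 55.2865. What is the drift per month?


rate = (v2 - v1) / months
= (55.2865 - 54.614) / 10
= 0.6725 / 10
= 0.0672

0.0672


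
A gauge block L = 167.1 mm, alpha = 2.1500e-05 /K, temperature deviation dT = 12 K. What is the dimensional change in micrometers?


dL = L * alpha * dT
= 167.1 * 2.1500e-05 * 12
= 0.0431118 mm
dL_um = 0.0431118 * 1000 = 43.1118 um

43.1118


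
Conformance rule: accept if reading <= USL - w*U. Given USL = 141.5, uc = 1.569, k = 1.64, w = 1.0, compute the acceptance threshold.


U = k * uc = 1.64 * 1.569 = 2.57316
guard band g = w * U = 1.0 * 2.57316 = 2.57316
AL = USL - g = 141.5 - 2.57316
AL = 138.9268

138.9268


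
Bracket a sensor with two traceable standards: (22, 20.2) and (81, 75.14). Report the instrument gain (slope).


slope = (y2 - y1) / (x2 - x1)
= (75.14 - 20.2) / (81 - 22)
= 54.9400 / 59
= 0.9312

0.9312


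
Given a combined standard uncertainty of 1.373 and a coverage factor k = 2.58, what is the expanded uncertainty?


U = k * uc
U = 2.58 * 1.373
U = 3.5423

3.5423


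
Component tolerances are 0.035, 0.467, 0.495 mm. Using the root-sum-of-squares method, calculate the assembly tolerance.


RSS = sqrt(0.035^2 + 0.467^2 + 0.495^2)
= sqrt(0.464339)
= 0.6814

0.6814


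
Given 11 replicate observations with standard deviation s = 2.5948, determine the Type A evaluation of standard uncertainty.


u_A = s / sqrt(n)
u_A = 2.5948 / sqrt(11)
u_A = 2.5948 / 3.3166248
u_A = 0.7824

0.7824


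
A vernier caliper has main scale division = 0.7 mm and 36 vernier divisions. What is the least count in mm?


LC = MSD / n_div
= 0.7 / 36
= 0.0194

0.0194


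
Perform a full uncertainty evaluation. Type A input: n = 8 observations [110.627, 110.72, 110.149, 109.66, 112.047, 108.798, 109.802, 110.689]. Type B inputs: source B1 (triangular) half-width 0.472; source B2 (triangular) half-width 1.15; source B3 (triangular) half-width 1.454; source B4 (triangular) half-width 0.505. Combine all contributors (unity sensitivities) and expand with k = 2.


mean = (110.627 + 110.72 + 110.149 + 109.66 + 112.047 + 108.798 + 109.802 + 110.689) / 8 = 110.3115
s = sqrt(sum((x - mean)^2)/(n-1)) = 0.95782566
u_A = s / sqrt(n) = 0.95782566 / sqrt(8) = 0.33864251
u_B1 = 0.472 / sqrt(6) = 0.19269319
u_B2 = 1.15 / sqrt(6) = 0.46948553
u_B3 = 1.454 / sqrt(6) = 0.59359301
u_B4 = 0.505 / sqrt(6) = 0.20616539
uc = sqrt(0.33864251^2 + 0.19269319^2 + 0.46948553^2 + 0.59359301^2 + 0.20616539^2) = 0.87583269
U = k * uc = 2 * 0.87583269
U = 1.7517

1.7517


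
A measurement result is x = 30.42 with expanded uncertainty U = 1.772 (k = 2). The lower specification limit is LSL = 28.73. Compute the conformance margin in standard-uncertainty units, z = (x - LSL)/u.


u = U / k = 1.772 / 2 = 0.886
margin = |LSL - x| = |28.73 - 30.42| = 1.69
z = margin / u = 1.69 / 0.886
z = 1.9074

1.9074


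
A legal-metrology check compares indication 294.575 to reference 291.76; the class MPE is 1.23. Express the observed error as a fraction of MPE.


e = indication - reference = 294.575 - 291.76 = 2.8150
|e| = 2.8150
ratio = |e| / MPE = 2.8150 / 1.23
ratio = 2.2886

2.2886


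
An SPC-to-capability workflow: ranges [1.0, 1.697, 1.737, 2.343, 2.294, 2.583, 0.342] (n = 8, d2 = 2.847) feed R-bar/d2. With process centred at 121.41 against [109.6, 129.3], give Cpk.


R_bar = (1.0 + 1.697 + 1.737 + 2.343 + 2.294 + 2.583 + 0.342) / 7 = 1.7137143
sigma = R_bar / d2 = 1.7137143 / 2.847 = 0.60193688
Cp = (USL - LSL)/(6*sigma) = (129.3 - 109.6)/(6*0.60193688) = 5.4546
Cpu = (129.3 - 121.41)/(3*0.60193688) = 4.3692
Cpl = (121.41 - 109.6)/(3*0.60193688) = 6.5400
Cpk = min(Cpu, Cpl) = 4.3692

4.3692


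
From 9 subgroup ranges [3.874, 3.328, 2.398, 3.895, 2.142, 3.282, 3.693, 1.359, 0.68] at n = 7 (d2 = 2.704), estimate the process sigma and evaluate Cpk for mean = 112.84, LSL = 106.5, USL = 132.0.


R_bar = (3.874 + 3.328 + 2.398 + 3.895 + 2.142 + 3.282 + 3.693 + 1.359 + 0.68) / 9 = 2.739
sigma = R_bar / d2 = 2.739 / 2.704 = 1.0129438
Cp = (USL - LSL)/(6*sigma) = (132.0 - 106.5)/(6*1.0129438) = 4.1957
Cpu = (132.0 - 112.84)/(3*1.0129438) = 6.3051
Cpl = (112.84 - 106.5)/(3*1.0129438) = 2.0863
Cpk = min(Cpu, Cpl) = 2.0863

2.0863


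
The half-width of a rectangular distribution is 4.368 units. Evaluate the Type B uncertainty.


u_B = half_width / sqrt(3)
u_B = 4.368 / 1.7320508
u_B = 2.5219

2.5219


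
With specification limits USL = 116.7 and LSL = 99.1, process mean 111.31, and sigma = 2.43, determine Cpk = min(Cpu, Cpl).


Cpu = (USL - mean) / (3*sigma) = (116.7 - 111.31) / (3*2.43) = 0.7394
Cpl = (mean - LSL) / (3*sigma) = (111.31 - 99.1) / (3*2.43) = 1.6749
Cpk = min(Cpu, Cpl) = 0.7394

0.7394


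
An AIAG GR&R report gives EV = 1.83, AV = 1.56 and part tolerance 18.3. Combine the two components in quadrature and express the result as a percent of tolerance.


GRR = sqrt(EV^2 + AV^2) = sqrt(1.83^2 + 1.56^2) = 2.4046829
%GRR = GRR / tol * 100 = 2.4046829 / 18.3 * 100
%GRR = 13.1403

13.1403


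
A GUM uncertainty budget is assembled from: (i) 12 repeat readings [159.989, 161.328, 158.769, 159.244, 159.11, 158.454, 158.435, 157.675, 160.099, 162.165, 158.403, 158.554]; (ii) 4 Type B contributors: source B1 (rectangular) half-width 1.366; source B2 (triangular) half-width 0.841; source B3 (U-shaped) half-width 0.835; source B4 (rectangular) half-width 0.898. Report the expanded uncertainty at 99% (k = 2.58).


mean = (159.989 + 161.328 + 158.769 + 159.244 + 159.11 + 158.454 + 158.435 + 157.675 + 160.099 + 162.165 + 158.403 + 158.554) / 12 = 159.3520833
s = sqrt(sum((x - mean)^2)/(n-1)) = 1.3207597
u_A = s / sqrt(n) = 1.3207597 / sqrt(12) = 0.38127048
u_B1 = 1.366 / sqrt(3) = 0.78866047
u_B2 = 0.841 / sqrt(6) = 0.34333681
u_B3 = 0.835 / sqrt(2) = 0.59043416
u_B4 = 0.898 / sqrt(3) = 0.51846054
uc = sqrt(0.38127048^2 + 0.78866047^2 + 0.34333681^2 + 0.59043416^2 + 0.51846054^2) = 1.2258248
U = k * uc = 2.58 * 1.2258248
U = 3.1626

3.1626


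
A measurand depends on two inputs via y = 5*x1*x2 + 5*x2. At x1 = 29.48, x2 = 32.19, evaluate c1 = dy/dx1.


y = 5*x1*x2 + 5*x2
dy/dx1 = 5*x2
Evaluate at x2 = 32.19: c1 = 5 * 32.19
c1 = 160.9500

160.9500


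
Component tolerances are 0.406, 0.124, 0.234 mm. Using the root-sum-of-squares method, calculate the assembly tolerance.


RSS = sqrt(0.406^2 + 0.124^2 + 0.234^2)
= sqrt(0.234968)
= 0.4847

0.4847


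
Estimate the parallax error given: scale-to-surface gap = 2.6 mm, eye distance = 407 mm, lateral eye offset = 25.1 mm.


error = h * offset / d
= 2.6 * 25.1 / 407
= 0.1603

0.1603


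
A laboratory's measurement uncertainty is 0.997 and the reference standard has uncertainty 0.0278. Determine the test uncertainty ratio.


TUR = u_lab / u_ref
= 0.997 / 0.0278
= 35.8633

35.8633


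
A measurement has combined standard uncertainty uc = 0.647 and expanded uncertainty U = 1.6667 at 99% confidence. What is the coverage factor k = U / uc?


k = U / uc
k = 1.6667 / 0.647
k = 2.576

2.576


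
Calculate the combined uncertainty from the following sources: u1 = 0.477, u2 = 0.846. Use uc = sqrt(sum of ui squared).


uc = sqrt(0.477^2 + 0.846^2)
uc = sqrt(0.943245)
uc = 0.9712

0.9712


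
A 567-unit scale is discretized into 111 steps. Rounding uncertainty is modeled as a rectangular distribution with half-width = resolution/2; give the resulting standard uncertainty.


resolution = range / divisions
resolution = 567 / 111 = 5.1081081
u_res = resolution / (2*sqrt(3))
u_res = 5.1081081 / 3.4641016
u_res = 1.4746

1.4746


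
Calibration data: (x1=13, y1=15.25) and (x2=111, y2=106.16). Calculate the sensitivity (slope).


slope = (y2 - y1) / (x2 - x1)
= (106.16 - 15.25) / (111 - 13)
= 90.9100 / 98
= 0.9277

0.9277


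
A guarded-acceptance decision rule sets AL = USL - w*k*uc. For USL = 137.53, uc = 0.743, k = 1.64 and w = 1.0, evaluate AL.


U = k * uc = 1.64 * 0.743 = 1.21852
guard band g = w * U = 1.0 * 1.21852 = 1.21852
AL = USL - g = 137.53 - 1.21852
AL = 136.3115

136.3115


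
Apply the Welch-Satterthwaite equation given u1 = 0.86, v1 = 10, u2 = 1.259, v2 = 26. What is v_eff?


uc = sqrt(u1^2 + u2^2) = sqrt(0.86^2 + 1.259^2) = 1.5246905
v_eff = uc^4 / (u1^4/v1 + u2^4/v2)
= 1.5246905^4 / (0.86^4/10 + 1.259^4/26)
= 5.4041423 / 0.15133473
v_eff = 35.7099

35.7099


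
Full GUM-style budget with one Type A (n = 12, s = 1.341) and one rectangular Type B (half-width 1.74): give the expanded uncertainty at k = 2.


u_A = s / sqrt(n) = 1.341 / sqrt(12) = 0.38711336
u_B = half_width / sqrt(3) = 1.74 / sqrt(3) = 1.0045895
uc = sqrt(u_A^2 + u_B^2) = sqrt(0.38711336^2 + 1.0045895^2) = 1.076595
U = k * uc = 2 * 1.076595
U = 2.1532

2.1532


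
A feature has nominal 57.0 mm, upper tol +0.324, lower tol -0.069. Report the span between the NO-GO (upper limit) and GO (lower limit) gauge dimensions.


GO = nominal - lower_tol (smallest hole = maximum material condition)
GO = 57.0 - 0.069 = 56.931
NO-GO = nominal + upper_tol (largest hole = least material condition)
NO-GO = 57.0 + 0.324 = 57.324
spread = NO-GO - GO = 57.324 - 56.931 = 0.3930

0.3930


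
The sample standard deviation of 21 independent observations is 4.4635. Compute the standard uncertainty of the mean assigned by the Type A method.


u_A = s / sqrt(n)
u_A = 4.4635 / sqrt(21)
u_A = 4.4635 / 4.5825757
u_A = 0.9740

0.9740


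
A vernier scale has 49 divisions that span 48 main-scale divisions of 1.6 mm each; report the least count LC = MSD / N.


LC = MSD / n_div
= 1.6 / 49
= 0.0327

0.0327


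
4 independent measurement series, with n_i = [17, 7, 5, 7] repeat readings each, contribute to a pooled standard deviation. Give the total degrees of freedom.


nu = sum_i (n_i - 1)
nu = ((17 - 1) + (7 - 1) + (5 - 1) + (7 - 1))
nu = 16 + 6 + 4 + 6
nu = 32

32


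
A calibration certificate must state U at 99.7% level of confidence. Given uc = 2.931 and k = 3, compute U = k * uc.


U = k * uc
U = 3 * 2.931
U = 8.7930

8.7930


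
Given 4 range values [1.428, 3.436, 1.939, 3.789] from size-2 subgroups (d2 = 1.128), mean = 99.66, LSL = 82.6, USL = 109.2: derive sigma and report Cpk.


R_bar = (1.428 + 3.436 + 1.939 + 3.789) / 4 = 2.648
sigma = R_bar / d2 = 2.648 / 1.128 = 2.3475177
Cp = (USL - LSL)/(6*sigma) = (109.2 - 82.6)/(6*2.3475177) = 1.8885
Cpu = (109.2 - 99.66)/(3*2.3475177) = 1.3546
Cpl = (99.66 - 82.6)/(3*2.3475177) = 2.4224
Cpk = min(Cpu, Cpl) = 1.3546

1.3546


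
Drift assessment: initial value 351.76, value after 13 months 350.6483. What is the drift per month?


rate = (v2 - v1) / months
= (350.6483 - 351.76) / 13
= -1.1117 / 13
= -0.0855

-0.0855


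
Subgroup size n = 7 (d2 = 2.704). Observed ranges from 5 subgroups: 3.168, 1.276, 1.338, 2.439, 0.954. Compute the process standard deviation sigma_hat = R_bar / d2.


R_bar = (3.168 + 1.276 + 1.338 + 2.439 + 0.954) / 5
R_bar = 9.175 / 5 = 1.835
sigma_hat = R_bar / d2 = 1.835 / 2.704 = 0.6786

0.6786


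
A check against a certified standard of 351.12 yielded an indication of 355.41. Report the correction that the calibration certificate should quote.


Correction = standard - reading
= 351.12 - 355.41
= -4.2900

-4.2900


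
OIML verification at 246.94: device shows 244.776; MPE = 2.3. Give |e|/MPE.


e = indication - reference = 244.776 - 246.94 = -2.1640
|e| = 2.1640
ratio = |e| / MPE = 2.1640 / 2.3
ratio = 0.9409

0.9409


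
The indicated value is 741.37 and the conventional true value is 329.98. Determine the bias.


Systematic error = measured - true
= 741.37 - 329.98
= 411.3900

411.3900


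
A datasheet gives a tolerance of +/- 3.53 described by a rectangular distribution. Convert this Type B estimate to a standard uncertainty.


u_B = half_width / sqrt(3)
u_B = 3.53 / 1.7320508
u_B = 2.0380

2.0380


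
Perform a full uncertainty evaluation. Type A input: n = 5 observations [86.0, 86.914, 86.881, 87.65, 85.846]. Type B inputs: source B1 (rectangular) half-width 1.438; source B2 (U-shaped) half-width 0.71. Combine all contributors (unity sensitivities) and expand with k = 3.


mean = (86.0 + 86.914 + 86.881 + 87.65 + 85.846) / 5 = 86.6582
s = sqrt(sum((x - mean)^2)/(n-1)) = 0.74020889
u_A = s / sqrt(n) = 0.74020889 / sqrt(5) = 0.33103148
u_B1 = 1.438 / sqrt(3) = 0.83022969
u_B2 = 0.71 / sqrt(2) = 0.50204581
uc = sqrt(0.33103148^2 + 0.83022969^2 + 0.50204581^2) = 1.0251406
U = k * uc = 3 * 1.0251406
U = 3.0754

3.0754


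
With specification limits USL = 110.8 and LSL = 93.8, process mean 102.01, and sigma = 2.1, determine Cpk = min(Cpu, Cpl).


Cpu = (USL - mean) / (3*sigma) = (110.8 - 102.01) / (3*2.1) = 1.3952
Cpl = (mean - LSL) / (3*sigma) = (102.01 - 93.8) / (3*2.1) = 1.3032
Cpk = min(Cpu, Cpl) = 1.3032

1.3032


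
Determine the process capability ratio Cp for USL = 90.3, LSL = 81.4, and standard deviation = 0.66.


Cp = (USL - LSL) / (6 * sigma)
= (90.3 - 81.4) / (6 * 0.66)
= 8.9000 / 3.9600
= 2.2475

2.2475


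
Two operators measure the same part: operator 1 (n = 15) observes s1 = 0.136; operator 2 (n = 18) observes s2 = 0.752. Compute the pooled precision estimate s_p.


s_p = sqrt(((n1-1)*s1^2 + (n2-1)*s2^2) / (n1+n2-2))
numerator = (15-1)*0.136^2 + (18-1)*0.752^2 = 0.258944 + 9.613568 = 9.872512
denominator = 15 + 18 - 2 = 31
s_p^2 = 9.872512 / 31 = 0.31846813
s_p = sqrt(0.31846813) = 0.5643

0.5643


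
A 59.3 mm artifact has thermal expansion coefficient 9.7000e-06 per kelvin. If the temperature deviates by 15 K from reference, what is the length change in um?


dL = L * alpha * dT
= 59.3 * 9.7000e-06 * 15
= 0.0086282 mm
dL_um = 0.0086282 * 1000 = 8.6282 um

8.6282


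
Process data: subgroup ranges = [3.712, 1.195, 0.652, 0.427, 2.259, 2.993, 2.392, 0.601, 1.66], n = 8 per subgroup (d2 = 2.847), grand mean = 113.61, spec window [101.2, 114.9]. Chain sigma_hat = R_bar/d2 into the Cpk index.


R_bar = (3.712 + 1.195 + 0.652 + 0.427 + 2.259 + 2.993 + 2.392 + 0.601 + 1.66) / 9 = 1.7656667
sigma = R_bar / d2 = 1.7656667 / 2.847 = 0.620185
Cp = (USL - LSL)/(6*sigma) = (114.9 - 101.2)/(6*0.620185) = 3.6817
Cpu = (114.9 - 113.61)/(3*0.620185) = 0.6933
Cpl = (113.61 - 101.2)/(3*0.620185) = 6.6701
Cpk = min(Cpu, Cpl) = 0.6933

0.6933


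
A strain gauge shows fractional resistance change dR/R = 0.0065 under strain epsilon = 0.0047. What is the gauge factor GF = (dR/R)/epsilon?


GF = (dR/R) / epsilon
= 0.0065 / 0.0047
= 1.3830

1.3830


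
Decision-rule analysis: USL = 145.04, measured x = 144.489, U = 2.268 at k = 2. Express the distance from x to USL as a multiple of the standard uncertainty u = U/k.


u = U / k = 2.268 / 2 = 1.134
margin = |USL - x| = |145.04 - 144.489| = 0.551
z = margin / u = 0.551 / 1.134
z = 0.4859

0.4859


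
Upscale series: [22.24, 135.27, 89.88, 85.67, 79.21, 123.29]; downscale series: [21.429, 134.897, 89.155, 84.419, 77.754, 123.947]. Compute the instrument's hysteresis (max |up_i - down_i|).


|22.24 - 21.429| = 0.8110
|135.27 - 134.897| = 0.3730
|89.88 - 89.155| = 0.7250
|85.67 - 84.419| = 1.2510
|79.21 - 77.754| = 1.4560
|123.29 - 123.947| = 0.6570
hysteresis = max(diffs) = 1.4560

1.4560


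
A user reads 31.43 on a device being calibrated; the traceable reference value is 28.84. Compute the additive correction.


Correction = standard - reading
= 28.84 - 31.43
= -2.5900

-2.5900


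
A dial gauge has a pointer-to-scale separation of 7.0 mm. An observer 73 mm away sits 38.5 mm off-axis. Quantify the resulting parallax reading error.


error = h * offset / d
= 7.0 * 38.5 / 73
= 3.6918

3.6918


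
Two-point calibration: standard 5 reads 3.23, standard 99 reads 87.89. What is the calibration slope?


slope = (y2 - y1) / (x2 - x1)
= (87.89 - 3.23) / (99 - 5)
= 84.6600 / 94
= 0.9006

0.9006


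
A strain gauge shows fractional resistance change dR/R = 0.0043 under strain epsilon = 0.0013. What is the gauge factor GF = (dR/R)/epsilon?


GF = (dR/R) / epsilon
= 0.0043 / 0.0013
= 3.3077

3.3077


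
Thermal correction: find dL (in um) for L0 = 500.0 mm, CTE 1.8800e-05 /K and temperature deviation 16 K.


dL = L * alpha * dT
= 500.0 * 1.8800e-05 * 16
= 0.1504000 mm
dL_um = 0.1504000 * 1000 = 150.4000 um

150.4000


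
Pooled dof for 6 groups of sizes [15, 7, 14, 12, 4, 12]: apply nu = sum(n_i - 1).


nu = sum_i (n_i - 1)
nu = ((15 - 1) + (7 - 1) + (14 - 1) + (12 - 1) + (4 - 1) + (12 - 1))
nu = 14 + 6 + 13 + 11 + 3 + 11
nu = 58

58


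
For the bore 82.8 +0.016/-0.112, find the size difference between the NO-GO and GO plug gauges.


GO = nominal - lower_tol (smallest hole = maximum material condition)
GO = 82.8 - 0.112 = 82.688
NO-GO = nominal + upper_tol (largest hole = least material condition)
NO-GO = 82.8 + 0.016 = 82.816
spread = NO-GO - GO = 82.816 - 82.688 = 0.1280

0.1280


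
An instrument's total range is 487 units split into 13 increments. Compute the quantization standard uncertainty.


resolution = range / divisions
resolution = 487 / 13 = 37.461538
u_res = resolution / (2*sqrt(3))
u_res = 37.461538 / 3.4641016
u_res = 10.8142

10.8142


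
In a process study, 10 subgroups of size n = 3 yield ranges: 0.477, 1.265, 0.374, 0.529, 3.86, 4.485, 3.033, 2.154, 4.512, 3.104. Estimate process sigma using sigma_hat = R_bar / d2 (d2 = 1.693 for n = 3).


R_bar = (0.477 + 1.265 + 0.374 + 0.529 + 3.86 + 4.485 + 3.033 + 2.154 + 4.512 + 3.104) / 10
R_bar = 23.793 / 10 = 2.3793
sigma_hat = R_bar / d2 = 2.3793 / 1.693 = 1.4054

1.4054


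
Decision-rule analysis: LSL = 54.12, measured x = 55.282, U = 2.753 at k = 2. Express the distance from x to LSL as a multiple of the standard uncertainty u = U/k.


u = U / k = 2.753 / 2 = 1.3765
margin = |LSL - x| = |54.12 - 55.282| = 1.162
z = margin / u = 1.162 / 1.3765
z = 0.8442

0.8442


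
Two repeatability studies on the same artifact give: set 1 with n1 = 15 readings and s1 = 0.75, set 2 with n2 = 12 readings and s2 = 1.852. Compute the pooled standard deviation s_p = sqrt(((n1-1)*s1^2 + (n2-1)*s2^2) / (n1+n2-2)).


s_p = sqrt(((n1-1)*s1^2 + (n2-1)*s2^2) / (n1+n2-2))
numerator = (15-1)*0.75^2 + (12-1)*1.852^2 = 7.875 + 37.728944 = 45.603944
denominator = 15 + 12 - 2 = 25
s_p^2 = 45.603944 / 25 = 1.8241578
s_p = sqrt(1.8241578) = 1.3506

1.3506


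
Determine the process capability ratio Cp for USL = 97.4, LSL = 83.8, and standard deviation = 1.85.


Cp = (USL - LSL) / (6 * sigma)
= (97.4 - 83.8) / (6 * 1.85)
= 13.6000 / 11.1000
= 1.2252

1.2252


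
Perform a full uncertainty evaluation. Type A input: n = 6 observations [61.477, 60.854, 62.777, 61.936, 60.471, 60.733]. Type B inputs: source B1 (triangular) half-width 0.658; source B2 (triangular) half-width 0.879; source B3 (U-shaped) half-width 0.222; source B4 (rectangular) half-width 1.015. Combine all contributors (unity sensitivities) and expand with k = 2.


mean = (61.477 + 60.854 + 62.777 + 61.936 + 60.471 + 60.733) / 6 = 61.37466667
s = sqrt(sum((x - mean)^2)/(n-1)) = 0.87080989
u_A = s / sqrt(n) = 0.87080989 / sqrt(6) = 0.35550665
u_B1 = 0.658 / sqrt(6) = 0.26862738
u_B2 = 0.879 / sqrt(6) = 0.35885025
u_B3 = 0.222 / sqrt(2) = 0.15697771
u_B4 = 1.015 / sqrt(3) = 0.58601052
uc = sqrt(0.35550665^2 + 0.26862738^2 + 0.35885025^2 + 0.15697771^2 + 0.58601052^2) = 0.83388817
U = k * uc = 2 * 0.83388817
U = 1.6678

1.6678


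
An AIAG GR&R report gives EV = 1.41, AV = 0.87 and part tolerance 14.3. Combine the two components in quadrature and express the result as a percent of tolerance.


GRR = sqrt(EV^2 + AV^2) = sqrt(1.41^2 + 0.87^2) = 1.6568042
%GRR = GRR / tol * 100 = 1.6568042 / 14.3 * 100
%GRR = 11.5860

11.5860


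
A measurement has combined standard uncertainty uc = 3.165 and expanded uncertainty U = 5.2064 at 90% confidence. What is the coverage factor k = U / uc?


k = U / uc
k = 5.2064 / 3.165
k = 1.645

1.645


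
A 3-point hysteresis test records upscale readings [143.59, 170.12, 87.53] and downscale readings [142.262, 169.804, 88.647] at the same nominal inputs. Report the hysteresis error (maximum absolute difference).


|143.59 - 142.262| = 1.3280
|170.12 - 169.804| = 0.3160
|87.53 - 88.647| = 1.1170
hysteresis = max(diffs) = 1.3280

1.3280


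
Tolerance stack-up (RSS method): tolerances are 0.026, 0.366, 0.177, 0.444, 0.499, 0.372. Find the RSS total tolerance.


RSS = sqrt(0.026^2 + 0.366^2 + 0.177^2 + 0.444^2 + 0.499^2 + 0.372^2)
= sqrt(0.750482)
= 0.8663

0.8663


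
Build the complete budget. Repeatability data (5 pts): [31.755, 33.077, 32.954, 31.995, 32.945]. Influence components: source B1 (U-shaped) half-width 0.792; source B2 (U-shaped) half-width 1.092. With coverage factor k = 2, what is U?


mean = (31.755 + 33.077 + 32.954 + 31.995 + 32.945) / 5 = 32.5452
s = sqrt(sum((x - mean)^2)/(n-1)) = 0.61985982
u_A = s / sqrt(n) = 0.61985982 / sqrt(5) = 0.27720974
u_B1 = 0.792 / sqrt(2) = 0.56002857
u_B2 = 1.092 / sqrt(2) = 0.77216061
uc = sqrt(0.27720974^2 + 0.56002857^2 + 0.77216061^2) = 0.99333239
U = k * uc = 2 * 0.99333239
U = 1.9867

1.9867


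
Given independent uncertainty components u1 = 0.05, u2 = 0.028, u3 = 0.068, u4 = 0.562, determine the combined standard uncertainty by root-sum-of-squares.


uc = sqrt(0.05^2 + 0.028^2 + 0.068^2 + 0.562^2)
uc = sqrt(0.323752)
uc = 0.5690

0.5690


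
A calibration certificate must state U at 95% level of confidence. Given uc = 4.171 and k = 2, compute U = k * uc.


U = k * uc
U = 2 * 4.171
U = 8.3420

8.3420


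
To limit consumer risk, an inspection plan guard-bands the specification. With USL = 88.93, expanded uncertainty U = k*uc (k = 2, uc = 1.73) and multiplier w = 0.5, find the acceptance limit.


U = k * uc = 2 * 1.73 = 3.46
guard band g = w * U = 0.5 * 3.46 = 1.73
AL = USL - g = 88.93 - 1.73
AL = 87.2000

87.2000


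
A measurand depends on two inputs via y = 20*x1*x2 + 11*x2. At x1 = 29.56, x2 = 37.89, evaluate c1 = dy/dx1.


y = 20*x1*x2 + 11*x2
dy/dx1 = 20*x2
Evaluate at x2 = 37.89: c1 = 20 * 37.89
c1 = 757.8000

757.8000


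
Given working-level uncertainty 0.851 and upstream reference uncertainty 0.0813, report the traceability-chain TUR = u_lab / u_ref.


TUR = u_lab / u_ref
= 0.851 / 0.0813
= 10.4674

10.4674


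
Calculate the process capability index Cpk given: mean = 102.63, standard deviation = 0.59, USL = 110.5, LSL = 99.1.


Cpu = (USL - mean) / (3*sigma) = (110.5 - 102.63) / (3*0.59) = 4.4463
Cpl = (mean - LSL) / (3*sigma) = (102.63 - 99.1) / (3*0.59) = 1.9944
Cpk = min(Cpu, Cpl) = 1.9944

1.9944


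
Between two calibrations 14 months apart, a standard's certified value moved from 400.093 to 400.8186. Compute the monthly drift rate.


rate = (v2 - v1) / months
= (400.8186 - 400.093) / 14
= 0.7256 / 14
= 0.0518

0.0518


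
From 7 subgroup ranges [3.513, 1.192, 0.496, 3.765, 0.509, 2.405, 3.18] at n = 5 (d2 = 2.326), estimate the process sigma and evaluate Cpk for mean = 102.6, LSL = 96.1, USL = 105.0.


R_bar = (3.513 + 1.192 + 0.496 + 3.765 + 0.509 + 2.405 + 3.18) / 7 = 2.1514286
sigma = R_bar / d2 = 2.1514286 / 2.326 = 0.92494781
Cp = (USL - LSL)/(6*sigma) = (105.0 - 96.1)/(6*0.92494781) = 1.6037
Cpu = (105.0 - 102.6)/(3*0.92494781) = 0.8649
Cpl = (102.6 - 96.1)/(3*0.92494781) = 2.3425
Cpk = min(Cpu, Cpl) = 0.8649

0.8649


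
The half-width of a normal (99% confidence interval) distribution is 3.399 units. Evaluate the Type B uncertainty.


u_B = half_width / 2.576
u_B = 3.399 / 2.576
u_B = 1.3195

1.3195


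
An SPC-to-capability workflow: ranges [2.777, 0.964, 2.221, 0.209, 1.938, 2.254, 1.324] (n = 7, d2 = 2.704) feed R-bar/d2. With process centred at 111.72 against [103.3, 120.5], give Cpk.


R_bar = (2.777 + 0.964 + 2.221 + 0.209 + 1.938 + 2.254 + 1.324) / 7 = 1.6695714
sigma = R_bar / d2 = 1.6695714 / 2.704 = 0.61744504
Cp = (USL - LSL)/(6*sigma) = (120.5 - 103.3)/(6*0.61744504) = 4.6428
Cpu = (120.5 - 111.72)/(3*0.61744504) = 4.7400
Cpl = (111.72 - 103.3)/(3*0.61744504) = 4.5456
Cpk = min(Cpu, Cpl) = 4.5456

4.5456


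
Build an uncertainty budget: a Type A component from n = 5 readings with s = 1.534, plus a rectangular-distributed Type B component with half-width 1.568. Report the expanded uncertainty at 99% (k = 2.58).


u_A = s / sqrt(n) = 1.534 / sqrt(5) = 0.68602566
u_B = half_width / sqrt(3) = 1.568 / sqrt(3) = 0.90528522
uc = sqrt(u_A^2 + u_B^2) = sqrt(0.68602566^2 + 0.90528522^2) = 1.1358576
U = k * uc = 2.58 * 1.1358576
U = 2.9305

2.9305


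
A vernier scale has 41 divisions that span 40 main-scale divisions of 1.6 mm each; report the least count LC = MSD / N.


LC = MSD / n_div
= 1.6 / 41
= 0.0390

0.0390


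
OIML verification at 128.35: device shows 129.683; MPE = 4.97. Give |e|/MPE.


e = indication - reference = 129.683 - 128.35 = 1.3330
|e| = 1.3330
ratio = |e| / MPE = 1.3330 / 4.97
ratio = 0.2682

0.2682


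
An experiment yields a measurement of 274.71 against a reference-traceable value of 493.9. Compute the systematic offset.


Systematic error = measured - true
= 274.71 - 493.9
= -219.1900

-219.1900


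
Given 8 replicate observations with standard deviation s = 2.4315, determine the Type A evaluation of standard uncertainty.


u_A = s / sqrt(n)
u_A = 2.4315 / sqrt(8)
u_A = 2.4315 / 2.8284271
u_A = 0.8597

0.8597


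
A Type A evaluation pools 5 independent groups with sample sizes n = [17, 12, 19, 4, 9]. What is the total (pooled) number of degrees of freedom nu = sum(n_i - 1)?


nu = sum_i (n_i - 1)
nu = ((17 - 1) + (12 - 1) + (19 - 1) + (4 - 1) + (9 - 1))
nu = 16 + 11 + 18 + 3 + 8
nu = 56

56


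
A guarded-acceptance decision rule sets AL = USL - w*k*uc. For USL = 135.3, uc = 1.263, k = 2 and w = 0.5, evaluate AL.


U = k * uc = 2 * 1.263 = 2.526
guard band g = w * U = 0.5 * 2.526 = 1.263
AL = USL - g = 135.3 - 1.263
AL = 134.0370

134.0370


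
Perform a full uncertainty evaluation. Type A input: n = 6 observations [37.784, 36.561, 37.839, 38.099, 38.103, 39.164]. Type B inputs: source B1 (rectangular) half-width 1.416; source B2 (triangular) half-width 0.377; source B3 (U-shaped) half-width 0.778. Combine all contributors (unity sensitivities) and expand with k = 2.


mean = (37.784 + 36.561 + 37.839 + 38.099 + 38.103 + 39.164) / 6 = 37.925
s = sqrt(sum((x - mean)^2)/(n-1)) = 0.83484777
u_A = s / sqrt(n) = 0.83484777 / sqrt(6) = 0.34082517
u_B1 = 1.416 / sqrt(3) = 0.81752798
u_B2 = 0.377 / sqrt(6) = 0.15390961
u_B3 = 0.778 / sqrt(2) = 0.55012908
uc = sqrt(0.34082517^2 + 0.81752798^2 + 0.15390961^2 + 0.55012908^2) = 1.0539658
U = k * uc = 2 * 1.0539658
U = 2.1079

2.1079
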